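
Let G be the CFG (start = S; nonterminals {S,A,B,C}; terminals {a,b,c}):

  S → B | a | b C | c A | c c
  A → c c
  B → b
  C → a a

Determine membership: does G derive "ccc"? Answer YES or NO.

Convert to CNF:
  S -> T0 A | T0 T0 | T2 C | a | b
  A -> T0 T0
  B -> b
  C -> T1 T1
  T0 -> c
  T1 -> a
  T2 -> b

CYK table (by increasing span):
  cell(0,0) c: {T0}  orig:{}
  cell(1,1) c: {T0}  orig:{}
  cell(2,2) c: {T0}  orig:{}
  cell(0,1) cc: {A,S}
  cell(1,2) cc: {A,S}
  cell(0,2) ccc: {S}

S ∈ T[0,2] ⇒ YES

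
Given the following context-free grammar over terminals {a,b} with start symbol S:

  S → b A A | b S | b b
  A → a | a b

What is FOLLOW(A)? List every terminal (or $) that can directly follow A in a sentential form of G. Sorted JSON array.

FIRST sets, iterate to fixpoint:
pass 1:
  A via A→a: +{a}
  S via S→b A A: +{b}
  FIRST(S)={b}  FIRST(A)={a}
pass 2: — fixpoint
  FIRST(S)={b}  FIRST(A)={a}

Compute FOLLOW by fixpoint:
initialize: $ ∈ FOLLOW(S)
[1]
  S→b A A: FOLLOW(A) ⊇ FIRST(A) = {a}; new: +{a}
  S→b A A: FOLLOW(A) ⊇ FOLLOW(S) ⊇ {$}; new: +{$}
  FOLLOW[S]={$}  FOLLOW[A]={$,a}
[2] (no change)
  FOLLOW[S]={$}  FOLLOW[A]={$,a}

FOLLOW(A) = ["$", "a"]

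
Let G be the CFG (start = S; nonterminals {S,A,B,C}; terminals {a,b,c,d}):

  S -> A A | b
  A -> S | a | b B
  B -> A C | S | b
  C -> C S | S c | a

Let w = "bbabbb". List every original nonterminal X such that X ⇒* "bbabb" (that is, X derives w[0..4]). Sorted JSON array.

Convert to CNF:
  S -> A A | b
  A -> A A | T0 B | a | b
  B -> A A | A C | b
  C -> C S | S T1 | a
  T0 -> b
  T1 -> c

CYK table (by increasing span) (cells [i..j] with 0 ≤ i ≤ j ≤ 4 only):
  T[0,0] 'b' = {A,B,S,T0}  orig:{A,B,S}
  T[1,1] 'b' = {A,B,S,T0}  orig:{A,B,S}
  T[2,2] 'a' = {A,C}
  T[3,3] 'b' = {A,B,S,T0}  orig:{A,B,S}
  T[4,4] 'b' = {A,B,S,T0}  orig:{A,B,S}
  T[0,1] 'bb' = {A,B,S}
  T[1,2] 'ba' = {A,B,S}
  T[2,3] 'ab' = {A,B,C,S}
  T[3,4] 'bb' = {A,B,S}
  T[0,2] 'bba' = {A,B,S}
  T[1,3] 'bab' = {A,B,S}
  T[2,4] 'abb' = {A,B,C,S}
  T[0,3] 'bbab' = {A,B,S}
  T[1,4] 'babb' = {A,B,S}
  T[0,4] 'bbabb' = {A,B,S}

Original NTs in T[0,4] deriving "bbabb": ["A", "B", "S"]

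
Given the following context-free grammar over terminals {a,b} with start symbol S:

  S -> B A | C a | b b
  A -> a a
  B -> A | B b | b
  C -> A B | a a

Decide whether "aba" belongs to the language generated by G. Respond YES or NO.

Convert to CNF:
  S -> B A | C T0 | T1 T1
  A -> T0 T0
  B -> B T1 | T0 T0 | b
  C -> A B | T0 T0
  T0 -> a
  T1 -> b

CYK table (by increasing span):
  cell(0,0) a: {T0}  orig:{}
  cell(1,1) b: {B,T1}  orig:{B}
  cell(2,2) a: {T0}  orig:{}
  cell(0,1) ab: ∅
  cell(1,2) ba: ∅
  cell(0,2) aba: ∅

S ∉ T[0,2] ⇒ NO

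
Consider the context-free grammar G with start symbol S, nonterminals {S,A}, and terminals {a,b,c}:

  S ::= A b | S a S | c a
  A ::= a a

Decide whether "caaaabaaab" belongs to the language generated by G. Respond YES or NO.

Convert to CNF:
  S -> A T1 | S X3 | T2 T0
  A -> T0 T0
  T0 -> a
  T1 -> b
  T2 -> c
  X3 -> T0 S

Fill CYK table bottom-up:
  [0..0]={T2}  "c"  orig:{}
  [1..1]={T0}  "a"  orig:{}
  [2..2]={T0}  "a"  orig:{}
  [3..3]={T0}  "a"  orig:{}
  [4..4]={T0}  "a"  orig:{}
  [5..5]={T1}  "b"  orig:{}
  [6..6]={T0}  "a"  orig:{}
  [7..7]={T0}  "a"  orig:{}
  [8..8]={T0}  "a"  orig:{}
  [9..9]={T1}  "b"  orig:{}
  [0..1]={S}  "ca"
  [1..2]={A}  "aa"
  [2..3]={A}  "aa"
  [3..4]={A}  "aa"
  [4..5]=∅  "ab"
  [5..6]=∅  "ba"
  [6..7]={A}  "aa"
  [7..8]={A}  "aa"
  [8..9]=∅  "ab"
  [0..2]=∅  "caa"
  [1..3]=∅  "aaa"
  [2..4]=∅  "aaa"
  [3..5]={S}  "aab"
  [4..6]=∅  "aba"
  [5..7]=∅  "baa"
  [6..8]=∅  "aaa"
  [7..9]={S}  "aab"
  [0..3]=∅  "caaa"
  [1..4]=∅  "aaaa"
  [2..5]={X3}  "aaab"  orig:{}
  [3..6]=∅  "aaba"
  [4..7]=∅  "abaa"
  [5..8]=∅  "baaa"
  [6..9]={X3}  "aaab"  orig:{}
  [0..4]=∅  "caaaa"
  [1..5]=∅  "aaaab"
  [2..6]=∅  "aaaba"
  [3..7]=∅  "aabaa"
  [4..8]=∅  "abaaa"
  [5..9]=∅  "baaab"
  [0..5]={S}  "caaaab"
  [1..6]=∅  "aaaaba"
  [2..7]=∅  "aaabaa"
  [3..8]=∅  "aabaaa"
  [4..9]=∅  "abaaab"
  [0..6]=∅  "caaaaba"
  [1..7]=∅  "aaaabaa"
  [2..8]=∅  "aaabaaa"
  [3..9]={S}  "aabaaab"
  [0..7]=∅  "caaaabaa"
  [1..8]=∅  "aaaabaaa"
  [2..9]={X3}  "aaabaaab"  orig:{}
  [0..8]=∅  "caaaabaaa"
  [1..9]=∅  "aaaabaaab"
  [0..9]={S}  "caaaabaaab"

S ∈ T[0,9] ⇒ YES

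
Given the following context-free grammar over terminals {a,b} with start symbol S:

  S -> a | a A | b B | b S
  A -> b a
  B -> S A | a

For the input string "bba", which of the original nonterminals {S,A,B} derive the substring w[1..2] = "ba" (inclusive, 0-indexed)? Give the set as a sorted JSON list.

Convert to CNF:
  S -> T0 B | T0 S | T1 A | a
  A -> T0 T1
  B -> S A | a
  T0 -> b
  T1 -> a

Fill CYK table bottom-up (cells [i..j] with 1 ≤ i ≤ j ≤ 2 only):
  T[1,1] 'b' = {T0}  orig:{}
  T[2,2] 'a' = {B,S,T1}  orig:{B,S}
  T[1,2] 'ba' = {A,S}

Original NTs in T[1,2] deriving "ba": ["A", "S"]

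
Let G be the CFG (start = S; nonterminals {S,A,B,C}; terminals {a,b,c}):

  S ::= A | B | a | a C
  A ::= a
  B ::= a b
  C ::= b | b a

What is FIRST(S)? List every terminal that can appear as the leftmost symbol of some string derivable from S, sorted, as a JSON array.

FIRST iteration:
[1]
  A via A→a: +{a}
  B via B→a b: +{a}
  C via C→b: +{b}
  S via S→A: +{a}
  FIRST(S)={a}  FIRST(A)={a}  FIRST(B)={a}  FIRST(C)={b}
[2] (no change)
  FIRST(S)={a}  FIRST(A)={a}  FIRST(B)={a}  FIRST(C)={b}

FIRST(S) = ["a"]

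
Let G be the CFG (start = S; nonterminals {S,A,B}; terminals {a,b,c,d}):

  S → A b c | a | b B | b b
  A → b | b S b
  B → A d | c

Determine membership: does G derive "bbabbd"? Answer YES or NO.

CNF form of G:
  S -> A X4 | T0 B | T0 T0 | a
  A -> T0 X3 | b
  B -> A T1 | c
  T0 -> b
  T1 -> d
  T2 -> c
  X3 -> S T0
  X4 -> T0 T2

CYK table (by increasing span):
  cell(0,0) b: {A,T0}  orig:{A}
  cell(1,1) b: {A,T0}  orig:{A}
  cell(2,2) a: {S}
  cell(3,3) b: {A,T0}  orig:{A}
  cell(4,4) b: {A,T0}  orig:{A}
  cell(5,5) d: {T1}  orig:{}
  cell(0,1) bb: {S}
  cell(1,2) ba: ∅
  cell(2,3) ab: {X3}  orig:{}
  cell(3,4) bb: {S}
  cell(4,5) bd: {B}
  cell(0,2) bba: ∅
  cell(1,3) bab: {A}
  cell(2,4) abb: ∅
  cell(3,5) bbd: {S}
  cell(0,3) bbab: ∅
  cell(1,4) babb: ∅
  cell(2,5) abbd: ∅
  cell(0,4) bbabb: ∅
  cell(1,5) babbd: ∅
  cell(0,5) bbabbd: ∅

S ∉ T[0,5] ⇒ NO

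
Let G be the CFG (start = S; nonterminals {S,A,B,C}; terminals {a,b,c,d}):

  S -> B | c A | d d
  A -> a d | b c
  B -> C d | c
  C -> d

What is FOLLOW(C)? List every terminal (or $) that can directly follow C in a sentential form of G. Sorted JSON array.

Compute FIRST by fixpoint:
round 1:
  A via A→a d: +{a}
  A via A→b c: +{b}
  B via B→c: +{c}
  C via C→d: +{d}
  S via S→B: +{c}
  S via S→d d: +{d}
  S: {c,d}  A: {a,b}  B: {c}  C: {d}
round 2:
  B via B→C d: +{d}
  S: {c,d}  A: {a,b}  B: {c,d}  C: {d}
round 3: — fixpoint
  S: {c,d}  A: {a,b}  B: {c,d}  C: {d}

Compute FOLLOW by fixpoint:
initialize: $ ∈ FOLLOW(S)
iter 1:
  B→C d: FOLLOW(C) ⊇ FIRST(d) = {d}; new: +{d}
  S→B: FOLLOW(B) ⊇ FOLLOW(S) ⊇ {$}; new: +{$}
  S→c A: FOLLOW(A) ⊇ FOLLOW(S) ⊇ {$}; new: +{$}
  FOLLOW[S]={$}  FOLLOW[A]={$}  FOLLOW[B]={$}  FOLLOW[C]={d}
iter 2: (stable)
  FOLLOW[S]={$}  FOLLOW[A]={$}  FOLLOW[B]={$}  FOLLOW[C]={d}

FOLLOW(C) = ["d"]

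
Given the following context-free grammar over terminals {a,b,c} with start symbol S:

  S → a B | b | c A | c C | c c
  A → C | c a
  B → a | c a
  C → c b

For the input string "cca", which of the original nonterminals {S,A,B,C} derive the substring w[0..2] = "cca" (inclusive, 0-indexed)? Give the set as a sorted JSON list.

CNF form of G:
  S -> T0 A | T0 C | T0 T0 | T1 B | b
  A -> T0 T1 | T0 T2
  B -> T0 T1 | a
  C -> T0 T2
  T0 -> c
  T1 -> a
  T2 -> b

CYK table (by increasing span) (cells [i..j] with 0 ≤ i ≤ j ≤ 2 only):
  cell(0,0) c: {T0}  orig:{}
  cell(1,1) c: {T0}  orig:{}
  cell(2,2) a: {B,T1}  orig:{B}
  cell(0,1) cc: {S}
  cell(1,2) ca: {A,B}
  cell(0,2) cca: {S}

Original NTs in T[0,2] deriving "cca": ["S"]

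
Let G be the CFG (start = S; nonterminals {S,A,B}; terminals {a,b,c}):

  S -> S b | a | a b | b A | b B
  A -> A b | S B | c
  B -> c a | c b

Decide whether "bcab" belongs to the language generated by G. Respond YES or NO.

Convert to CNF:
  S -> S T0 | T0 A | T0 B | T2 T0 | a
  A -> A T0 | S B | c
  B -> T1 T0 | T1 T2
  T0 -> b
  T1 -> c
  T2 -> a

CYK fill:
  [0..0]={T0}  "b"  orig:{}
  [1..1]={A,T1}  "c"  orig:{A}
  [2..2]={S,T2}  "a"  orig:{S}
  [3..3]={T0}  "b"  orig:{}
  [0..1]={S}  "bc"
  [1..2]={B}  "ca"
  [2..3]={S}  "ab"
  [0..2]={S}  "bca"
  [1..3]=∅  "cab"
  [0..3]={S}  "bcab"

S ∈ T[0,3] ⇒ YES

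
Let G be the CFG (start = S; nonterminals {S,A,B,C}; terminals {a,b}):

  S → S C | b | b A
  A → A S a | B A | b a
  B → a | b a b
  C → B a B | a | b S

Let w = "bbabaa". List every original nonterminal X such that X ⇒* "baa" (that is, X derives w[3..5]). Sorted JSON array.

Convert to CNF:
  S -> S C | T1 A | b
  A -> A X2 | B A | T1 T0
  B -> T1 X3 | a
  C -> B X4 | T1 S | a
  T0 -> a
  T1 -> b
  X2 -> S T0
  X3 -> T0 T1
  X4 -> T0 B

Fill CYK table bottom-up — only the sub-triangle for w[3..5]:
  [3..3]={S,T1}  "b"  orig:{S}
  [4..4]={B,C,T0}  "a"  orig:{B,C}
  [5..5]={B,C,T0}  "a"  orig:{B,C}
  [3..4]={A,S,X2}  "ba"  orig:{A,S}
  [4..5]={X4}  "aa"  orig:{}
  [3..5]={S,X2}  "baa"  orig:{S}

Original NTs in T[3,5] deriving "baa": ["S"]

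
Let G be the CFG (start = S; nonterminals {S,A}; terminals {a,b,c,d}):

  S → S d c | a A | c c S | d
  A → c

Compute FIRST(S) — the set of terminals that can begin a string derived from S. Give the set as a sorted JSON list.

Compute FIRST by fixpoint:
[1]
  A via A→c: +{c}
  S via S→a A: +{a}
  S via S→c c S: +{c}
  S via S→d: +{d}
  S: {a,c,d}  A: {c}
[2] — fixpoint
  S: {a,c,d}  A: {c}

FIRST(S) = ["a", "c", "d"]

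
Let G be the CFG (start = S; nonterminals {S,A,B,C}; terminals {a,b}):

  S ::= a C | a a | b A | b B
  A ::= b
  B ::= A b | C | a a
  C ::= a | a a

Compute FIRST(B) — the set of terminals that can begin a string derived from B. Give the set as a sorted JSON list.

FIRST iteration:
iter 1:
  A via A→b: +{b}
  B via B→A b: +{b}
  B via B→a a: +{a}
  C via C→a: +{a}
  S via S→a C: +{a}
  S via S→b A: +{b}
  FIRST(S)={a,b}  FIRST(A)={b}  FIRST(B)={a,b}  FIRST(C)={a}
iter 2: done
  FIRST(S)={a,b}  FIRST(A)={b}  FIRST(B)={a,b}  FIRST(C)={a}

FIRST(B) = ["a", "b"]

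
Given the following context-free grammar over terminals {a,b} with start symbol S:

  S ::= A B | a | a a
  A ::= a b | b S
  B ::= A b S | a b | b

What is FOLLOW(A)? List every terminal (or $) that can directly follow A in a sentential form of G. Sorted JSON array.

FIRST iteration:
round 1:
  A via A→a b: +{a}
  A via A→b S: +{b}
  B via B→A b S: +{a,b}
  S via S→A B: +{a,b}
  FIRST(S)={a,b}  FIRST(A)={a,b}  FIRST(B)={a,b}
round 2: — fixpoint
  FIRST(S)={a,b}  FIRST(A)={a,b}  FIRST(B)={a,b}

FOLLOW sets:
seed FOLLOW(S) with $
iter 1:
  B→A b S: FOLLOW(A) ⊇ FIRST(b) = {b}; new: +{b}
  S→A B: FOLLOW(A) ⊇ FIRST(B) = {a,b}; new: +{a}
  S→A B: FOLLOW(B) ⊇ FOLLOW(S) ⊇ {$}; new: +{$}
  FOLLOW(S)={$}  FOLLOW(A)={a,b}  FOLLOW(B)={$}
iter 2:
  A→b S: FOLLOW(S) ⊇ FOLLOW(A) ⊇ {a,b}; new: +{a,b}
  S→A B: FOLLOW(B) ⊇ FOLLOW(S) ⊇ {$,a,b}; new: +{a,b}
  FOLLOW(S)={$,a,b}  FOLLOW(A)={a,b}  FOLLOW(B)={$,a,b}
iter 3: (no change)
  FOLLOW(S)={$,a,b}  FOLLOW(A)={a,b}  FOLLOW(B)={$,a,b}

FOLLOW(A) = ["a", "b"]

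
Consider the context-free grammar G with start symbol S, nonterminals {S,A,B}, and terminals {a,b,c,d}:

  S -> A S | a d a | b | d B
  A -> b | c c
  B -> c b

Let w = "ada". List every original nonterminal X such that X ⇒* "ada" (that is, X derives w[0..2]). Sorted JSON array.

Convert to CNF:
  S -> A S | T2 X4 | T3 B | b
  A -> T0 T0 | b
  B -> T0 T1
  T0 -> c
  T1 -> b
  T2 -> a
  T3 -> d
  X4 -> T3 T2

CYK fill (cells [i..j] with 0 ≤ i ≤ j ≤ 2 only):
  cell(0,0) a: {T2}  orig:{}
  cell(1,1) d: {T3}  orig:{}
  cell(2,2) a: {T2}  orig:{}
  cell(0,1) ad: ∅
  cell(1,2) da: {X4}  orig:{}
  cell(0,2) ada: {S}

Original NTs in T[0,2] deriving "ada": ["S"]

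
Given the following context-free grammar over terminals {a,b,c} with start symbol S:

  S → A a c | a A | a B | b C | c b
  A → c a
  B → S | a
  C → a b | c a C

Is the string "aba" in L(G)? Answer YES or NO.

CNF form of G:
  S -> A X5 | T0 T2 | T1 A | T1 B | T2 C
  A -> T0 T1
  B -> A X3 | T0 T2 | T1 A | T1 B | T2 C | a
  C -> T0 X4 | T1 T2
  T0 -> c
  T1 -> a
  T2 -> b
  X3 -> T1 T0
  X4 -> T1 C
  X5 -> T1 T0

CYK table (by increasing span):
  T[0,0] 'a' = {B,T1}  orig:{B}
  T[1,1] 'b' = {T2}  orig:{}
  T[2,2] 'a' = {B,T1}  orig:{B}
  T[0,1] 'ab' = {C}
  T[1,2] 'ba' = ∅
  T[0,2] 'aba' = ∅

S ∉ T[0,2] ⇒ NO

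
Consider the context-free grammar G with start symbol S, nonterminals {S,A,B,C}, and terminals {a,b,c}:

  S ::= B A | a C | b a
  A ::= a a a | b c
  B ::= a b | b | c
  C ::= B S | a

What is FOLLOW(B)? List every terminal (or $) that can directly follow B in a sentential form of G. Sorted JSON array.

FIRST iteration:
[1]
  A via A→a a a: +{a}
  A via A→b c: +{b}
  B via B→a b: +{a}
  B via B→b: +{b}
  B via B→c: +{c}
  C via C→B S: +{a,b,c}
  S via S→B A: +{a,b,c}
  FIRST(S)={a,b,c}  FIRST(A)={a,b}  FIRST(B)={a,b,c}  FIRST(C)={a,b,c}
[2] (stable)
  FIRST(S)={a,b,c}  FIRST(A)={a,b}  FIRST(B)={a,b,c}  FIRST(C)={a,b,c}

FOLLOW iteration:
initialize: $ ∈ FOLLOW(S)
iter 1:
  C→B S: FOLLOW(B) ⊇ FIRST(S) = {a,b,c}; new: +{a,b,c}
  S→B A: FOLLOW(A) ⊇ FOLLOW(S) ⊇ {$}; new: +{$}
  S→a C: FOLLOW(C) ⊇ FOLLOW(S) ⊇ {$}; new: +{$}
  FOLLOW[S]={$}  FOLLOW[A]={$}  FOLLOW[B]={a,b,c}  FOLLOW[C]={$}
iter 2: (stable)
  FOLLOW[S]={$}  FOLLOW[A]={$}  FOLLOW[B]={a,b,c}  FOLLOW[C]={$}

FOLLOW(B) = ["a", "b", "c"]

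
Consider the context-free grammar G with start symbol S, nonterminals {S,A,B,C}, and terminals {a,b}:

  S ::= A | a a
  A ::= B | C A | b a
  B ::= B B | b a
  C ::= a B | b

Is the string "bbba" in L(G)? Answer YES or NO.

CNF form of G:
  S -> B B | C A | T0 T1 | T1 T1
  A -> B B | C A | T0 T1
  B -> B B | T0 T1
  C -> T1 B | b
  T0 -> b
  T1 -> a

CYK fill:
  cell(0,0) b: {C,T0}  orig:{C}
  cell(1,1) b: {C,T0}  orig:{C}
  cell(2,2) b: {C,T0}  orig:{C}
  cell(3,3) a: {T1}  orig:{}
  cell(0,1) bb: ∅
  cell(1,2) bb: ∅
  cell(2,3) ba: {A,B,S}
  cell(0,2) bbb: ∅
  cell(1,3) bba: {A,S}
  cell(0,3) bbba: {A,S}

S ∈ T[0,3] ⇒ YES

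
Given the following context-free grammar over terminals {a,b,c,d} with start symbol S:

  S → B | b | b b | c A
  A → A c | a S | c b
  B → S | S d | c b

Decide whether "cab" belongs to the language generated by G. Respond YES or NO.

Convert to CNF:
  S -> S T3 | T0 A | T0 T2 | T2 T2 | b
  A -> A T0 | T0 T2 | T1 S
  B -> S T3 | T0 A | T0 T2 | T2 T2 | b
  T0 -> c
  T1 -> a
  T2 -> b
  T3 -> d

CYK table (by increasing span):
  [0..0]={T0}  "c"  orig:{}
  [1..1]={T1}  "a"  orig:{}
  [2..2]={B,S,T2}  "b"  orig:{B,S}
  [0..1]=∅  "ca"
  [1..2]={A}  "ab"
  [0..2]={B,S}  "cab"

S ∈ T[0,2] ⇒ YES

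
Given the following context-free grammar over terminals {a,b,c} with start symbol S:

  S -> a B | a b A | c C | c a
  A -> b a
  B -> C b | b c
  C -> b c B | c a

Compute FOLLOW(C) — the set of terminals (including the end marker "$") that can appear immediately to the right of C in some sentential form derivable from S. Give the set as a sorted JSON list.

FIRST iteration:
pass 1:
  A via A→b a: +{b}
  B via B→b c: +{b}
  C via C→b c B: +{b}
  C via C→c a: +{c}
  S via S→a B: +{a}
  S via S→c C: +{c}
  FIRST[S]={a,c}  FIRST[A]={b}  FIRST[B]={b}  FIRST[C]={b,c}
pass 2:
  B via B→C b: +{c}
  FIRST[S]={a,c}  FIRST[A]={b}  FIRST[B]={b,c}  FIRST[C]={b,c}
pass 3: — fixpoint
  FIRST[S]={a,c}  FIRST[A]={b}  FIRST[B]={b,c}  FIRST[C]={b,c}

FOLLOW sets:
FOLLOW(S) := {$}
pass 1:
  B→C b: FOLLOW(C) ⊇ FIRST(b) = {b}; new: +{b}
  C→b c B: FOLLOW(B) ⊇ FOLLOW(C) ⊇ {b}; new: +{b}
  S→a B: FOLLOW(B) ⊇ FOLLOW(S) ⊇ {$}; new: +{$}
  S→a b A: FOLLOW(A) ⊇ FOLLOW(S) ⊇ {$}; new: +{$}
  S→c C: FOLLOW(C) ⊇ FOLLOW(S) ⊇ {$}; new: +{$}
  FOLLOW(S)={$}  FOLLOW(A)={$}  FOLLOW(B)={$,b}  FOLLOW(C)={$,b}
pass 2: done
  FOLLOW(S)={$}  FOLLOW(A)={$}  FOLLOW(B)={$,b}  FOLLOW(C)={$,b}

FOLLOW(C) = ["$", "b"]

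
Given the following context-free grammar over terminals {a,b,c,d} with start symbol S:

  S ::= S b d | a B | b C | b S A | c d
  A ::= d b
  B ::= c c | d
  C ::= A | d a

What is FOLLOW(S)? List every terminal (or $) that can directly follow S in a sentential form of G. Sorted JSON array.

Compute FIRST by fixpoint:
pass 1:
  A via A→d b: +{d}
  B via B→c c: +{c}
  B via B→d: +{d}
  C via C→A: +{d}
  S via S→a B: +{a}
  S via S→b C: +{b}
  S via S→c d: +{c}
  FIRST(S)={a,b,c}  FIRST(A)={d}  FIRST(B)={c,d}  FIRST(C)={d}
pass 2: done
  FIRST(S)={a,b,c}  FIRST(A)={d}  FIRST(B)={c,d}  FIRST(C)={d}

FOLLOW sets:
initialize: $ ∈ FOLLOW(S)
round 1:
  S→S b d: FOLLOW(S) ⊇ FIRST(b) = {b}; new: +{b}
  S→a B: FOLLOW(B) ⊇ FOLLOW(S) ⊇ {$,b}; new: +{$,b}
  S→b C: FOLLOW(C) ⊇ FOLLOW(S) ⊇ {$,b}; new: +{$,b}
  S→b S A: FOLLOW(S) ⊇ FIRST(A) = {d}; new: +{d}
  S→b S A: FOLLOW(A) ⊇ FOLLOW(S) ⊇ {$,b,d}; new: +{$,b,d}
  FOLLOW(S)={$,b,d}  FOLLOW(A)={$,b,d}  FOLLOW(B)={$,b}  FOLLOW(C)={$,b}
round 2:
  S→a B: FOLLOW(B) ⊇ FOLLOW(S) ⊇ {$,b,d}; new: +{d}
  S→b C: FOLLOW(C) ⊇ FOLLOW(S) ⊇ {$,b,d}; new: +{d}
  FOLLOW(S)={$,b,d}  FOLLOW(A)={$,b,d}  FOLLOW(B)={$,b,d}  FOLLOW(C)={$,b,d}
round 3: done
  FOLLOW(S)={$,b,d}  FOLLOW(A)={$,b,d}  FOLLOW(B)={$,b,d}  FOLLOW(C)={$,b,d}

FOLLOW(S) = ["$", "b", "d"]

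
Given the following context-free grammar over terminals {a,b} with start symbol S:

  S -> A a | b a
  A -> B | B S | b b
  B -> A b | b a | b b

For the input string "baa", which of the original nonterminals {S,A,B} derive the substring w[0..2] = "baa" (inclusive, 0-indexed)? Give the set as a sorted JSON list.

CNF form of G:
  S -> A T1 | T0 T1
  A -> A T0 | B S | T0 T0 | T0 T1
  B -> A T0 | T0 T0 | T0 T1
  T0 -> b
  T1 -> a

Fill CYK table bottom-up — only the sub-triangle for w[0..2]:
  cell(0,0) b: {T0}  orig:{}
  cell(1,1) a: {T1}  orig:{}
  cell(2,2) a: {T1}  orig:{}
  cell(0,1) ba: {A,B,S}
  cell(1,2) aa: ∅
  cell(0,2) baa: {S}

Original NTs in T[0,2] deriving "baa": ["S"]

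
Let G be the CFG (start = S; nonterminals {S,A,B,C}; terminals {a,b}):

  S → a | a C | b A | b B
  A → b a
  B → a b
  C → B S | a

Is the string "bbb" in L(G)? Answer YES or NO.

Convert to CNF:
  S -> T0 A | T0 B | T1 C | a
  A -> T0 T1
  B -> T1 T0
  C -> B S | a
  T0 -> b
  T1 -> a

CYK table (by increasing span):
  [0..0]={T0}  "b"  orig:{}
  [1..1]={T0}  "b"  orig:{}
  [2..2]={T0}  "b"  orig:{}
  [0..1]=∅  "bb"
  [1..2]=∅  "bb"
  [0..2]=∅  "bbb"

S ∉ T[0,2] ⇒ NO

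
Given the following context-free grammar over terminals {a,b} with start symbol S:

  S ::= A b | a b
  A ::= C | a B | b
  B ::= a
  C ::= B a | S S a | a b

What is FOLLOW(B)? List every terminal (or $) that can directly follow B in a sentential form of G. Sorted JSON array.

FIRST sets, iterate to fixpoint:
iter 1:
  A via A→a B: +{a}
  A via A→b: +{b}
  B via B→a: +{a}
  C via C→B a: +{a}
  S via S→A b: +{a,b}
  S: {a,b}  A: {a,b}  B: {a}  C: {a}
iter 2:
  C via C→S S a: +{b}
  S: {a,b}  A: {a,b}  B: {a}  C: {a,b}
iter 3: (stable)
  S: {a,b}  A: {a,b}  B: {a}  C: {a,b}

FOLLOW sets:
initialize: $ ∈ FOLLOW(S)
pass 1:
  C→B a: FOLLOW(B) ⊇ FIRST(a) = {a}; new: +{a}
  C→S S a: FOLLOW(S) ⊇ FIRST(S) = {a,b}; new: +{a,b}
  S→A b: FOLLOW(A) ⊇ FIRST(b) = {b}; new: +{b}
  FOLLOW[S]={$,a,b}  FOLLOW[A]={b}  FOLLOW[B]={a}  FOLLOW[C]={}
pass 2:
  A→C: FOLLOW(C) ⊇ FOLLOW(A) ⊇ {b}; new: +{b}
  A→a B: FOLLOW(B) ⊇ FOLLOW(A) ⊇ {b}; new: +{b}
  FOLLOW[S]={$,a,b}  FOLLOW[A]={b}  FOLLOW[B]={a,b}  FOLLOW[C]={b}
pass 3: (no change)
  FOLLOW[S]={$,a,b}  FOLLOW[A]={b}  FOLLOW[B]={a,b}  FOLLOW[C]={b}

FOLLOW(B) = ["a", "b"]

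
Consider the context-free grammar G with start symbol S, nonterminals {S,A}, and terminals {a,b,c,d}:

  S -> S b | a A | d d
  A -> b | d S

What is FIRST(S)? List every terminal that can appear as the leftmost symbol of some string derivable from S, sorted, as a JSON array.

Compute FIRST by fixpoint:
round 1:
  A via A→b: +{b}
  A via A→d S: +{d}
  S via S→a A: +{a}
  S via S→d d: +{d}
  S: {a,d}  A: {b,d}
round 2: (no change)
  S: {a,d}  A: {b,d}

FIRST(S) = ["a", "d"]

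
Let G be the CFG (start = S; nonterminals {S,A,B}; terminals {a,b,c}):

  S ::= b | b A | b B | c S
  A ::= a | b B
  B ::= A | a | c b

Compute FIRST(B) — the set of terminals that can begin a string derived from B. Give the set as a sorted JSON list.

FIRST sets, iterate to fixpoint:
[1]
  A via A→a: +{a}
  A via A→b B: +{b}
  B via B→A: +{a,b}
  B via B→c b: +{c}
  S via S→b: +{b}
  S via S→c S: +{c}
  S: {b,c}  A: {a,b}  B: {a,b,c}
[2] (no change)
  S: {b,c}  A: {a,b}  B: {a,b,c}

FIRST(B) = ["a", "b", "c"]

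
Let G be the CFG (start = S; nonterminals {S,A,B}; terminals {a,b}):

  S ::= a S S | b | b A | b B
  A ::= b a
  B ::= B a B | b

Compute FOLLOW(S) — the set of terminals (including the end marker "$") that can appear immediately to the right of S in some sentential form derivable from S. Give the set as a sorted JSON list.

FIRST iteration:
round 1:
  A via A→b a: +{b}
  B via B→b: +{b}
  S via S→a S S: +{a}
  S via S→b: +{b}
  S: {a,b}  A: {b}  B: {b}
round 2: done
  S: {a,b}  A: {b}  B: {b}

FOLLOW iteration:
initialize: $ ∈ FOLLOW(S)
[1]
  B→B a B: FOLLOW(B) ⊇ FIRST(a) = {a}; new: +{a}
  S→a S S: FOLLOW(S) ⊇ FIRST(S) = {a,b}; new: +{a,b}
  S→b A: FOLLOW(A) ⊇ FOLLOW(S) ⊇ {$,a,b}; new: +{$,a,b}
  S→b B: FOLLOW(B) ⊇ FOLLOW(S) ⊇ {$,a,b}; new: +{$,b}
  FOLLOW[S]={$,a,b}  FOLLOW[A]={$,a,b}  FOLLOW[B]={$,a,b}
[2] done
  FOLLOW[S]={$,a,b}  FOLLOW[A]={$,a,b}  FOLLOW[B]={$,a,b}

FOLLOW(S) = ["$", "a", "b"]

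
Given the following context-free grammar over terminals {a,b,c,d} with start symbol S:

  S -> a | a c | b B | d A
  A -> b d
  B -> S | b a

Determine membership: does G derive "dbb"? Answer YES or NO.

CNF form of G:
  S -> T0 B | T1 A | T2 T3 | a
  A -> T0 T1
  B -> T0 B | T0 T2 | T1 A | T2 T3 | a
  T0 -> b
  T1 -> d
  T2 -> a
  T3 -> c

CYK fill:
  T[0,0] 'd' = {T1}  orig:{}
  T[1,1] 'b' = {T0}  orig:{}
  T[2,2] 'b' = {T0}  orig:{}
  T[0,1] 'db' = ∅
  T[1,2] 'bb' = ∅
  T[0,2] 'dbb' = ∅

S ∉ T[0,2] ⇒ NO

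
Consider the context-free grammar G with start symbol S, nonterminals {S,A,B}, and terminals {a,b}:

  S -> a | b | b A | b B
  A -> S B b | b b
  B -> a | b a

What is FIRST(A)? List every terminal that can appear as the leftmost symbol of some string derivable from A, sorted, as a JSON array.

FIRST sets, iterate to fixpoint:
round 1:
  A via A→b b: +{b}
  B via B→a: +{a}
  B via B→b a: +{b}
  S via S→a: +{a}
  S via S→b: +{b}
  FIRST(S)={a,b}  FIRST(A)={b}  FIRST(B)={a,b}
round 2:
  A via A→S B b: +{a}
  FIRST(S)={a,b}  FIRST(A)={a,b}  FIRST(B)={a,b}
round 3: — fixpoint
  FIRST(S)={a,b}  FIRST(A)={a,b}  FIRST(B)={a,b}

FIRST(A) = ["a", "b"]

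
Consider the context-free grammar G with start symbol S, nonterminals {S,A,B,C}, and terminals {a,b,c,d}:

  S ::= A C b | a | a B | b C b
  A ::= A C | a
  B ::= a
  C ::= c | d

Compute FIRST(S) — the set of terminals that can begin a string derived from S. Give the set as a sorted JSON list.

Compute FIRST by fixpoint:
pass 1:
  A via A→a: +{a}
  B via B→a: +{a}
  C via C→c: +{c}
  C via C→d: +{d}
  S via S→A C b: +{a}
  S via S→b C b: +{b}
  FIRST[S]={a,b}  FIRST[A]={a}  FIRST[B]={a}  FIRST[C]={c,d}
pass 2: (stable)
  FIRST[S]={a,b}  FIRST[A]={a}  FIRST[B]={a}  FIRST[C]={c,d}

FIRST(S) = ["a", "b"]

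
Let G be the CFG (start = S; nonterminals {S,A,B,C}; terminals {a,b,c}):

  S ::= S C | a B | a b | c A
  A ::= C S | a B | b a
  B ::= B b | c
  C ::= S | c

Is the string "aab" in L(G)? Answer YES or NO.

Convert to CNF:
  S -> S C | T0 B | T0 T1 | T2 A
  A -> C S | T0 B | T1 T0
  B -> B T1 | c
  C -> S C | T0 B | T0 T1 | T2 A | c
  T0 -> a
  T1 -> b
  T2 -> c

CYK fill:
  T[0,0] 'a' = {T0}  orig:{}
  T[1,1] 'a' = {T0}  orig:{}
  T[2,2] 'b' = {T1}  orig:{}
  T[0,1] 'aa' = ∅
  T[1,2] 'ab' = {C,S}
  T[0,2] 'aab' = ∅

S ∉ T[0,2] ⇒ NO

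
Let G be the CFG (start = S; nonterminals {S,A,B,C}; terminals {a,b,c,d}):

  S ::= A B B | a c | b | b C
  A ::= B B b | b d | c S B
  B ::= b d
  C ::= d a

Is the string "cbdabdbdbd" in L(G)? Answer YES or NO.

Convert to CNF:
  S -> A X6 | T0 C | T3 T2 | b
  A -> B X4 | T0 T1 | T2 X5
  B -> T0 T1
  C -> T1 T3
  T0 -> b
  T1 -> d
  T2 -> c
  T3 -> a
  X4 -> B T0
  X5 -> S B
  X6 -> B B

Fill CYK table bottom-up:
  T[0,0] 'c' = {T2}  orig:{}
  T[1,1] 'b' = {S,T0}  orig:{S}
  T[2,2] 'd' = {T1}  orig:{}
  T[3,3] 'a' = {T3}  orig:{}
  T[4,4] 'b' = {S,T0}  orig:{S}
  T[5,5] 'd' = {T1}  orig:{}
  T[6,6] 'b' = {S,T0}  orig:{S}
  T[7,7] 'd' = {T1}  orig:{}
  T[8,8] 'b' = {S,T0}  orig:{S}
  T[9,9] 'd' = {T1}  orig:{}
  T[0,1] 'cb' = ∅
  T[1,2] 'bd' = {A,B}
  T[2,3] 'da' = {C}
  T[3,4] 'ab' = ∅
  T[4,5] 'bd' = {A,B}
  T[5,6] 'db' = ∅
  T[6,7] 'bd' = {A,B}
  T[7,8] 'db' = ∅
  T[8,9] 'bd' = {A,B}
  T[0,2] 'cbd' = ∅
  T[1,3] 'bda' = {S}
  T[2,4] 'dab' = ∅
  T[3,5] 'abd' = ∅
  T[4,6] 'bdb' = {X4}  orig:{}
  T[5,7] 'dbd' = ∅
  T[6,8] 'bdb' = {X4}  orig:{}
  T[7,9] 'dbd' = ∅
  T[0,3] 'cbda' = ∅
  T[1,4] 'bdab' = ∅
  T[2,5] 'dabd' = ∅
  T[3,6] 'abdb' = ∅
  T[4,7] 'bdbd' = {X6}  orig:{}
  T[5,8] 'dbdb' = ∅
  T[6,9] 'bdbd' = {X6}  orig:{}
  T[0,4] 'cbdab' = ∅
  T[1,5] 'bdabd' = {X5}  orig:{}
  T[2,6] 'dabdb' = ∅
  T[3,7] 'abdbd' = ∅
  T[4,8] 'bdbdb' = {A}
  T[5,9] 'dbdbd' = ∅
  T[0,5] 'cbdabd' = {A}
  T[1,6] 'bdabdb' = ∅
  T[2,7] 'dabdbd' = ∅
  T[3,8] 'abdbdb' = ∅
  T[4,9] 'bdbdbd' = {S}
  T[0,6] 'cbdabdb' = ∅
  T[1,7] 'bdabdbd' = ∅
  T[2,8] 'dabdbdb' = ∅
  T[3,9] 'abdbdbd' = ∅
  T[0,7] 'cbdabdbd' = ∅
  T[1,8] 'bdabdbdb' = ∅
  T[2,9] 'dabdbdbd' = ∅
  T[0,8] 'cbdabdbdb' = ∅
  T[1,9] 'bdabdbdbd' = ∅
  T[0,9] 'cbdabdbdbd' = {S}

S ∈ T[0,9] ⇒ YES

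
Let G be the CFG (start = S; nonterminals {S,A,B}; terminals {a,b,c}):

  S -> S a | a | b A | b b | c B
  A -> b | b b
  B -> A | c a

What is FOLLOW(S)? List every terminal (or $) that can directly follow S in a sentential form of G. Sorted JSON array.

Compute FIRST by fixpoint:
pass 1:
  A via A→b: +{b}
  B via B→A: +{b}
  B via B→c a: +{c}
  S via S→a: +{a}
  S via S→b A: +{b}
  S via S→c B: +{c}
  S: {a,b,c}  A: {b}  B: {b,c}
pass 2: (stable)
  S: {a,b,c}  A: {b}  B: {b,c}

Compute FOLLOW by fixpoint:
seed FOLLOW(S) with $
pass 1:
  S→S a: FOLLOW(S) ⊇ FIRST(a) = {a}; new: +{a}
  S→b A: FOLLOW(A) ⊇ FOLLOW(S) ⊇ {$,a}; new: +{$,a}
  S→c B: FOLLOW(B) ⊇ FOLLOW(S) ⊇ {$,a}; new: +{$,a}
  S: {$,a}  A: {$,a}  B: {$,a}
pass 2: done
  S: {$,a}  A: {$,a}  B: {$,a}

FOLLOW(S) = ["$", "a"]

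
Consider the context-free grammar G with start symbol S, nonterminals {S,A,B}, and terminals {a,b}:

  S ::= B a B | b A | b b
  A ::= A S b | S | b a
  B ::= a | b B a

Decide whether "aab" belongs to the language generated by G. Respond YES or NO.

Convert to CNF:
  S -> B X5 | T0 A | T0 T0
  A -> A X2 | B X3 | T0 A | T0 T0 | T0 T1
  B -> T0 X4 | a
  T0 -> b
  T1 -> a
  X2 -> S T0
  X3 -> T1 B
  X4 -> B T1
  X5 -> T1 B

Fill CYK table bottom-up:
  cell(0,0) a: {B,T1}  orig:{B}
  cell(1,1) a: {B,T1}  orig:{B}
  cell(2,2) b: {T0}  orig:{}
  cell(0,1) aa: {X3,X4,X5}  orig:{}
  cell(1,2) ab: ∅
  cell(0,2) aab: ∅

S ∉ T[0,2] ⇒ NO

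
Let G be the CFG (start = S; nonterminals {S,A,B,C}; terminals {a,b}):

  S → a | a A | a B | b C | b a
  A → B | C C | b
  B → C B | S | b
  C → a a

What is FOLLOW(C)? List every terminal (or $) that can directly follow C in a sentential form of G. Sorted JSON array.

Compute FIRST by fixpoint:
iter 1:
  A via A→b: +{b}
  B via B→b: +{b}
  C via C→a a: +{a}
  S via S→a: +{a}
  S via S→b C: +{b}
  FIRST[S]={a,b}  FIRST[A]={b}  FIRST[B]={b}  FIRST[C]={a}
iter 2:
  A via A→C C: +{a}
  B via B→C B: +{a}
  FIRST[S]={a,b}  FIRST[A]={a,b}  FIRST[B]={a,b}  FIRST[C]={a}
iter 3: (no change)
  FIRST[S]={a,b}  FIRST[A]={a,b}  FIRST[B]={a,b}  FIRST[C]={a}

FOLLOW iteration:
initialize: $ ∈ FOLLOW(S)
pass 1:
  A→C C: FOLLOW(C) ⊇ FIRST(C) = {a}; new: +{a}
  B→C B: FOLLOW(C) ⊇ FIRST(B) = {a,b}; new: +{b}
  S→a A: FOLLOW(A) ⊇ FOLLOW(S) ⊇ {$}; new: +{$}
  S→a B: FOLLOW(B) ⊇ FOLLOW(S) ⊇ {$}; new: +{$}
  S→b C: FOLLOW(C) ⊇ FOLLOW(S) ⊇ {$}; new: +{$}
  S: {$}  A: {$}  B: {$}  C: {$,a,b}
pass 2: (stable)
  S: {$}  A: {$}  B: {$}  C: {$,a,b}

FOLLOW(C) = ["$", "a", "b"]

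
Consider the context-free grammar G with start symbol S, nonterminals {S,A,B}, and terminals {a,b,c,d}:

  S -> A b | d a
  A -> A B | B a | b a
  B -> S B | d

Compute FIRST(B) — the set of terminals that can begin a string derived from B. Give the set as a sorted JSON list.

Compute FIRST by fixpoint:
iter 1:
  A via A→b a: +{b}
  B via B→d: +{d}
  S via S→A b: +{b}
  S via S→d a: +{d}
  FIRST(S)={b,d}  FIRST(A)={b}  FIRST(B)={d}
iter 2:
  A via A→B a: +{d}
  B via B→S B: +{b}
  FIRST(S)={b,d}  FIRST(A)={b,d}  FIRST(B)={b,d}
iter 3: (stable)
  FIRST(S)={b,d}  FIRST(A)={b,d}  FIRST(B)={b,d}

FIRST(B) = ["b", "d"]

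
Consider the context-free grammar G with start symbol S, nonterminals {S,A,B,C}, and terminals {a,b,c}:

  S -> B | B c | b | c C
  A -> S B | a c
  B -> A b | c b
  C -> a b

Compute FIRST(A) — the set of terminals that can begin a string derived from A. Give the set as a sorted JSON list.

FIRST sets, iterate to fixpoint:
iter 1:
  A via A→a c: +{a}
  B via B→A b: +{a}
  B via B→c b: +{c}
  C via C→a b: +{a}
  S via S→B: +{a,c}
  S via S→b: +{b}
  FIRST(S)={a,b,c}  FIRST(A)={a}  FIRST(B)={a,c}  FIRST(C)={a}
iter 2:
  A via A→S B: +{b,c}
  B via B→A b: +{b}
  FIRST(S)={a,b,c}  FIRST(A)={a,b,c}  FIRST(B)={a,b,c}  FIRST(C)={a}
iter 3: done
  FIRST(S)={a,b,c}  FIRST(A)={a,b,c}  FIRST(B)={a,b,c}  FIRST(C)={a}

FIRST(A) = ["a", "b", "c"]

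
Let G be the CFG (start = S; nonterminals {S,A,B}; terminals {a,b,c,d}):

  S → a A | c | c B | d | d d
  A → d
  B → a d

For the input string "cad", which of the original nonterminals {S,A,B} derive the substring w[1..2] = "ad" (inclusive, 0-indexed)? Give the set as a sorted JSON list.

CNF form of G:
  S -> T0 A | T1 T1 | T2 B | c | d
  A -> d
  B -> T0 T1
  T0 -> a
  T1 -> d
  T2 -> c

Fill CYK table bottom-up, restricted to cells inside w[1..2]:
  T[1,1] 'a' = {T0}  orig:{}
  T[2,2] 'd' = {A,S,T1}  orig:{A,S}
  T[1,2] 'ad' = {B,S}

Original NTs in T[1,2] deriving "ad": ["B", "S"]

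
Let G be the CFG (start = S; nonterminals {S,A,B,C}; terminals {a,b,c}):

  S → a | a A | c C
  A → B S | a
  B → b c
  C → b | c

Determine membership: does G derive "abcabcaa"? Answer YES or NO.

CNF form of G:
  S -> T1 C | T2 A | a
  A -> B S | a
  B -> T0 T1
  C -> b | c
  T0 -> b
  T1 -> c
  T2 -> a

CYK table (by increasing span):
  T[0,0] 'a' = {A,S,T2}  orig:{A,S}
  T[1,1] 'b' = {C,T0}  orig:{C}
  T[2,2] 'c' = {C,T1}  orig:{C}
  T[3,3] 'a' = {A,S,T2}  orig:{A,S}
  T[4,4] 'b' = {C,T0}  orig:{C}
  T[5,5] 'c' = {C,T1}  orig:{C}
  T[6,6] 'a' = {A,S,T2}  orig:{A,S}
  T[7,7] 'a' = {A,S,T2}  orig:{A,S}
  T[0,1] 'ab' = ∅
  T[1,2] 'bc' = {B}
  T[2,3] 'ca' = ∅
  T[3,4] 'ab' = ∅
  T[4,5] 'bc' = {B}
  T[5,6] 'ca' = ∅
  T[6,7] 'aa' = {S}
  T[0,2] 'abc' = ∅
  T[1,3] 'bca' = {A}
  T[2,4] 'cab' = ∅
  T[3,5] 'abc' = ∅
  T[4,6] 'bca' = {A}
  T[5,7] 'caa' = ∅
  T[0,3] 'abca' = {S}
  T[1,4] 'bcab' = ∅
  T[2,5] 'cabc' = ∅
  T[3,6] 'abca' = {S}
  T[4,7] 'bcaa' = {A}
  T[0,4] 'abcab' = ∅
  T[1,5] 'bcabc' = ∅
  T[2,6] 'cabca' = ∅
  T[3,7] 'abcaa' = {S}
  T[0,5] 'abcabc' = ∅
  T[1,6] 'bcabca' = {A}
  T[2,7] 'cabcaa' = ∅
  T[0,6] 'abcabca' = {S}
  T[1,7] 'bcabcaa' = {A}
  T[0,7] 'abcabcaa' = {S}

S ∈ T[0,7] ⇒ YES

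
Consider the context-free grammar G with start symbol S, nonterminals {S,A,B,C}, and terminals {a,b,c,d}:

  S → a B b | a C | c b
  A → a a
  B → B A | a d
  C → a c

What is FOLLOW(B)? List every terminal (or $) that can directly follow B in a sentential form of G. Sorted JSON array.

FIRST iteration:
round 1:
  A via A→a a: +{a}
  B via B→a d: +{a}
  C via C→a c: +{a}
  S via S→a B b: +{a}
  S via S→c b: +{c}
  S: {a,c}  A: {a}  B: {a}  C: {a}
round 2: done
  S: {a,c}  A: {a}  B: {a}  C: {a}

Compute FOLLOW by fixpoint:
initialize: $ ∈ FOLLOW(S)
[1]
  B→B A: FOLLOW(B) ⊇ FIRST(A) = {a}; new: +{a}
  B→B A: FOLLOW(A) ⊇ FOLLOW(B) ⊇ {a}; new: +{a}
  S→a B b: FOLLOW(B) ⊇ FIRST(b) = {b}; new: +{b}
  S→a C: FOLLOW(C) ⊇ FOLLOW(S) ⊇ {$}; new: +{$}
  FOLLOW(S)={$}  FOLLOW(A)={a}  FOLLOW(B)={a,b}  FOLLOW(C)={$}
[2]
  B→B A: FOLLOW(A) ⊇ FOLLOW(B) ⊇ {a,b}; new: +{b}
  FOLLOW(S)={$}  FOLLOW(A)={a,b}  FOLLOW(B)={a,b}  FOLLOW(C)={$}
[3] done
  FOLLOW(S)={$}  FOLLOW(A)={a,b}  FOLLOW(B)={a,b}  FOLLOW(C)={$}

FOLLOW(B) = ["a", "b"]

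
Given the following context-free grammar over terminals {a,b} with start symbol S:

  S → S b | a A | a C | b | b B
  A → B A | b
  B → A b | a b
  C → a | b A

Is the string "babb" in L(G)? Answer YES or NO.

Convert to CNF:
  S -> S T0 | T0 B | T1 A | T1 C | b
  A -> B A | b
  B -> A T0 | T1 T0
  C -> T0 A | a
  T0 -> b
  T1 -> a

CYK fill:
  [0..0]={A,S,T0}  "b"  orig:{A,S}
  [1..1]={C,T1}  "a"  orig:{C}
  [2..2]={A,S,T0}  "b"  orig:{A,S}
  [3..3]={A,S,T0}  "b"  orig:{A,S}
  [0..1]=∅  "ba"
  [1..2]={B,S}  "ab"
  [2..3]={B,C,S}  "bb"
  [0..2]={S}  "bab"
  [1..3]={A,S}  "abb"
  [0..3]={C,S}  "babb"

S ∈ T[0,3] ⇒ YES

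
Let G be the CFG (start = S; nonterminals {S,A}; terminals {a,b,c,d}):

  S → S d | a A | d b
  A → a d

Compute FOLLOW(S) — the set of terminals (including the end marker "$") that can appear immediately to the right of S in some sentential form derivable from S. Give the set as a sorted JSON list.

Compute FIRST by fixpoint:
round 1:
  A via A→a d: +{a}
  S via S→a A: +{a}
  S via S→d b: +{d}
  S: {a,d}  A: {a}
round 2: — fixpoint
  S: {a,d}  A: {a}

Compute FOLLOW by fixpoint:
seed FOLLOW(S) with $
round 1:
  S→S d: FOLLOW(S) ⊇ FIRST(d) = {d}; new: +{d}
  S→a A: FOLLOW(A) ⊇ FOLLOW(S) ⊇ {$,d}; new: +{$,d}
  FOLLOW(S)={$,d}  FOLLOW(A)={$,d}
round 2: (stable)
  FOLLOW(S)={$,d}  FOLLOW(A)={$,d}

FOLLOW(S) = ["$", "d"]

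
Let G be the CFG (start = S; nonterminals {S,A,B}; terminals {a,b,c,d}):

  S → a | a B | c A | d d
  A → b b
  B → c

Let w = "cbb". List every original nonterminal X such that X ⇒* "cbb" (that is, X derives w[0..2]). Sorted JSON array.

Convert to CNF:
  S -> T1 B | T2 A | T3 T3 | a
  A -> T0 T0
  B -> c
  T0 -> b
  T1 -> a
  T2 -> c
  T3 -> d

Fill CYK table bottom-up, restricted to cells inside w[0..2]:
  cell(0,0) c: {B,T2}  orig:{B}
  cell(1,1) b: {T0}  orig:{}
  cell(2,2) b: {T0}  orig:{}
  cell(0,1) cb: ∅
  cell(1,2) bb: {A}
  cell(0,2) cbb: {S}

Original NTs in T[0,2] deriving "cbb": ["S"]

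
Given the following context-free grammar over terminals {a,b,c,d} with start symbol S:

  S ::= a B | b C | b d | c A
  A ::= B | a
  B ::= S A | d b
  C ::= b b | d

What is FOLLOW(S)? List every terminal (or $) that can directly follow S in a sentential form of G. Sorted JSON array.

FIRST sets, iterate to fixpoint:
iter 1:
  A via A→a: +{a}
  B via B→d b: +{d}
  C via C→b b: +{b}
  C via C→d: +{d}
  S via S→a B: +{a}
  S via S→b C: +{b}
  S via S→c A: +{c}
  S: {a,b,c}  A: {a}  B: {d}  C: {b,d}
iter 2:
  A via A→B: +{d}
  B via B→S A: +{a,b,c}
  S: {a,b,c}  A: {a,d}  B: {a,b,c,d}  C: {b,d}
iter 3:
  A via A→B: +{b,c}
  S: {a,b,c}  A: {a,b,c,d}  B: {a,b,c,d}  C: {b,d}
iter 4: (no change)
  S: {a,b,c}  A: {a,b,c,d}  B: {a,b,c,d}  C: {b,d}

Compute FOLLOW by fixpoint:
seed FOLLOW(S) with $
round 1:
  B→S A: FOLLOW(S) ⊇ FIRST(A) = {a,b,c,d}; new: +{a,b,c,d}
  S→a B: FOLLOW(B) ⊇ FOLLOW(S) ⊇ {$,a,b,c,d}; new: +{$,a,b,c,d}
  S→b C: FOLLOW(C) ⊇ FOLLOW(S) ⊇ {$,a,b,c,d}; new: +{$,a,b,c,d}
  S→c A: FOLLOW(A) ⊇ FOLLOW(S) ⊇ {$,a,b,c,d}; new: +{$,a,b,c,d}
  S: {$,a,b,c,d}  A: {$,a,b,c,d}  B: {$,a,b,c,d}  C: {$,a,b,c,d}
round 2: — fixpoint
  S: {$,a,b,c,d}  A: {$,a,b,c,d}  B: {$,a,b,c,d}  C: {$,a,b,c,d}

FOLLOW(S) = ["$", "a", "b", "c", "d"]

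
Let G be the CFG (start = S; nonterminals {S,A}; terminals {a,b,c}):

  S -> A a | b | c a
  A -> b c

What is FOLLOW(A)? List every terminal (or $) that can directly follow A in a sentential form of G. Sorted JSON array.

FIRST sets, iterate to fixpoint:
pass 1:
  A via A→b c: +{b}
  S via S→A a: +{b}
  S via S→c a: +{c}
  FIRST[S]={b,c}  FIRST[A]={b}
pass 2: (no change)
  FIRST[S]={b,c}  FIRST[A]={b}

FOLLOW iteration:
initialize: $ ∈ FOLLOW(S)
[1]
  S→A a: FOLLOW(A) ⊇ FIRST(a) = {a}; new: +{a}
  FOLLOW(S)={$}  FOLLOW(A)={a}
[2] (stable)
  FOLLOW(S)={$}  FOLLOW(A)={a}

FOLLOW(A) = ["a"]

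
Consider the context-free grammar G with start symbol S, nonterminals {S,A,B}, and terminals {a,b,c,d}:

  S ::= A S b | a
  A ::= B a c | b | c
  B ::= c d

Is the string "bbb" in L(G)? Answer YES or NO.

CNF form of G:
  S -> A X5 | a
  A -> B X4 | b | c
  B -> T1 T2
  T0 -> a
  T1 -> c
  T2 -> d
  T3 -> b
  X4 -> T0 T1
  X5 -> S T3

CYK fill:
  cell(0,0) b: {A,T3}  orig:{A}
  cell(1,1) b: {A,T3}  orig:{A}
  cell(2,2) b: {A,T3}  orig:{A}
  cell(0,1) bb: ∅
  cell(1,2) bb: ∅
  cell(0,2) bbb: ∅

S ∉ T[0,2] ⇒ NO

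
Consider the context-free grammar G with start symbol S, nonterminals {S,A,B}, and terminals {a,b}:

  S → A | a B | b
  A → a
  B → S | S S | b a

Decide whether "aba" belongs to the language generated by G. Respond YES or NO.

Convert to CNF:
  S -> T0 B | a | b
  A -> a
  B -> S S | T0 B | T1 T0 | a | b
  T0 -> a
  T1 -> b

CYK fill:
  cell(0,0) a: {A,B,S,T0}  orig:{A,B,S}
  cell(1,1) b: {B,S,T1}  orig:{B,S}
  cell(2,2) a: {A,B,S,T0}  orig:{A,B,S}
  cell(0,1) ab: {B,S}
  cell(1,2) ba: {B}
  cell(0,2) aba: {B,S}

S ∈ T[0,2] ⇒ YES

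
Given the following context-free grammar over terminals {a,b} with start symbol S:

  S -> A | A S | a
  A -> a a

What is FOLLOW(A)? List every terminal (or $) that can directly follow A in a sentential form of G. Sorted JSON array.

FIRST sets, iterate to fixpoint:
pass 1:
  A via A→a a: +{a}
  S via S→A: +{a}
  S: {a}  A: {a}
pass 2: (stable)
  S: {a}  A: {a}

Compute FOLLOW by fixpoint:
seed FOLLOW(S) with $
[1]
  S→A: FOLLOW(A) ⊇ FOLLOW(S) ⊇ {$}; new: +{$}
  S→A S: FOLLOW(A) ⊇ FIRST(S) = {a}; new: +{a}
  S: {$}  A: {$,a}
[2] (no change)
  S: {$}  A: {$,a}

FOLLOW(A) = ["$", "a"]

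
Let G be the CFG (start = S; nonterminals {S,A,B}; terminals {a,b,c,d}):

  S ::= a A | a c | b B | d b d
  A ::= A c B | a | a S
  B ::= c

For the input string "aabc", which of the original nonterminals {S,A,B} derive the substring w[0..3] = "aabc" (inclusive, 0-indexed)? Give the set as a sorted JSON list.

CNF form of G:
  S -> T1 A | T1 T0 | T2 B | T3 X5
  A -> A X4 | T1 S | a
  B -> c
  T0 -> c
  T1 -> a
  T2 -> b
  T3 -> d
  X4 -> T0 B
  X5 -> T2 T3

CYK fill (cells [i..j] with 0 ≤ i ≤ j ≤ 3 only):
  cell(0,0) a: {A,T1}  orig:{A}
  cell(1,1) a: {A,T1}  orig:{A}
  cell(2,2) b: {T2}  orig:{}
  cell(3,3) c: {B,T0}  orig:{B}
  cell(0,1) aa: {S}
  cell(1,2) ab: ∅
  cell(2,3) bc: {S}
  cell(0,2) aab: ∅
  cell(1,3) abc: {A}
  cell(0,3) aabc: {S}

Original NTs in T[0,3] deriving "aabc": ["S"]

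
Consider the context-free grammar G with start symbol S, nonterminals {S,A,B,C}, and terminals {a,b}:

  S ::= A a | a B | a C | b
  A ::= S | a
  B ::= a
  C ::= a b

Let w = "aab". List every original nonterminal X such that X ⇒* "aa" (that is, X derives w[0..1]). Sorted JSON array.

CNF form of G:
  S -> A T0 | T0 B | T0 C | b
  A -> A T0 | T0 B | T0 C | a | b
  B -> a
  C -> T0 T1
  T0 -> a
  T1 -> b

Fill CYK table bottom-up, restricted to cells inside w[0..1]:
  cell(0,0) a: {A,B,T0}  orig:{A,B}
  cell(1,1) a: {A,B,T0}  orig:{A,B}
  cell(0,1) aa: {A,S}

Original NTs in T[0,1] deriving "aa": ["A", "S"]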